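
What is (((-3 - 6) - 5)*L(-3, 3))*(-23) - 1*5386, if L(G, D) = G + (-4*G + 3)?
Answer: -1522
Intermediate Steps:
L(G, D) = 3 - 3*G (L(G, D) = G + (3 - 4*G) = 3 - 3*G)
(((-3 - 6) - 5)*L(-3, 3))*(-23) - 1*5386 = (((-3 - 6) - 5)*(3 - 3*(-3)))*(-23) - 1*5386 = ((-9 - 5)*(3 + 9))*(-23) - 5386 = -14*12*(-23) - 5386 = -168*(-23) - 5386 = 3864 - 5386 = -1522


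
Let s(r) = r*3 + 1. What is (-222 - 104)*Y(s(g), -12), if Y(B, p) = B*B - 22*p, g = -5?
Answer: -149960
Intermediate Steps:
s(r) = 1 + 3*r (s(r) = 3*r + 1 = 1 + 3*r)
Y(B, p) = B² - 22*p
(-222 - 104)*Y(s(g), -12) = (-222 - 104)*((1 + 3*(-5))² - 22*(-12)) = -326*((1 - 15)² + 264) = -326*((-14)² + 264) = -326*(196 + 264) = -326*460 = -149960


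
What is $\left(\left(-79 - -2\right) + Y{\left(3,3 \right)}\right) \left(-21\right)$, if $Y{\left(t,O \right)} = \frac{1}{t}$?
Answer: $1610$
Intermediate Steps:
$\left(\left(-79 - -2\right) + Y{\left(3,3 \right)}\right) \left(-21\right) = \left(\left(-79 - -2\right) + \frac{1}{3}\right) \left(-21\right) = \left(\left(-79 + 2\right) + \frac{1}{3}\right) \left(-21\right) = \left(-77 + \frac{1}{3}\right) \left(-21\right) = \left(- \frac{230}{3}\right) \left(-21\right) = 1610$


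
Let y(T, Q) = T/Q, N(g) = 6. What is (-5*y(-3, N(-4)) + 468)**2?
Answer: 885481/4 ≈ 2.2137e+5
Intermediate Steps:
(-5*y(-3, N(-4)) + 468)**2 = (-(-15)/6 + 468)**2 = (-5*(-1/2) + 468)**2 = (5/2 + 468)**2 = (941/2)**2 = 885481/4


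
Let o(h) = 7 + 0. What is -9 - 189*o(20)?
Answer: -1332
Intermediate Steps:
o(h) = 7
-9 - 189*o(20) = -9 - 189*7 = -9 - 1323 = -1332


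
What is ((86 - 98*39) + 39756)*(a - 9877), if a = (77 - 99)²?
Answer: -338335860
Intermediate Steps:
a = 484 (a = (-22)² = 484)
((86 - 98*39) + 39756)*(a - 9877) = ((86 - 98*39) + 39756)*(484 - 9877) = ((86 - 3822) + 39756)*(-9393) = (-3736 + 39756)*(-9393) = 36020*(-9393) = -338335860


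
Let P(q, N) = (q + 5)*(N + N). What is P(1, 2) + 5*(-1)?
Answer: 19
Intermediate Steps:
P(q, N) = 2*N*(5 + q) (P(q, N) = (5 + q)*(2*N) = 2*N*(5 + q))
P(1, 2) + 5*(-1) = 2*2*(5 + 1) + 5*(-1) = 2*2*6 - 5 = 24 - 5 = 19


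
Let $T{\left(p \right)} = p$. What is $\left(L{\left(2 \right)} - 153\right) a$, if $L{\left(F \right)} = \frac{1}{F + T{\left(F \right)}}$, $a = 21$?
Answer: $- \frac{12831}{4} \approx -3207.8$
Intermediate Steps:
$L{\left(F \right)} = \frac{1}{2 F}$ ($L{\left(F \right)} = \frac{1}{F + F} = \frac{1}{2 F}$)
$\left(L{\left(2 \right)} - 153\right) a = \left(\frac{1}{2 \cdot 2} - 153\right) 21 = \left(\frac{1}{2} \cdot \frac{1}{2} - 153\right) 21 = \left(\frac{1}{4} - 153\right) 21 = \left(- \frac{611}{4}\right) 21 = - \frac{12831}{4}$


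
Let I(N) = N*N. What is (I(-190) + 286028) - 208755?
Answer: 113373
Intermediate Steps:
I(N) = N²
(I(-190) + 286028) - 208755 = ((-190)² + 286028) - 208755 = (36100 + 286028) - 208755 = 322128 - 208755 = 113373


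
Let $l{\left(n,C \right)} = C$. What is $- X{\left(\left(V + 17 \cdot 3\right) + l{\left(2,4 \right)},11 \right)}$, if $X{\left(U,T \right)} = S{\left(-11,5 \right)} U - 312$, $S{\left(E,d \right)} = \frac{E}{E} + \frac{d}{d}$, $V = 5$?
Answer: $192$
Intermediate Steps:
$S{\left(E,d \right)} = 2$ ($S{\left(E,d \right)} = 1 + 1 = 2$)
$X{\left(U,T \right)} = -312 + 2 U$ ($X{\left(U,T \right)} = 2 U - 312 = -312 + 2 U$)
$- X{\left(\left(V + 17 \cdot 3\right) + l{\left(2,4 \right)},11 \right)} = - (-312 + 2 \left(\left(5 + 17 \cdot 3\right) + 4\right)) = - (-312 + 2 \left(\left(5 + 51\right) + 4\right)) = - (-312 + 2 \left(56 + 4\right)) = - (-312 + 2 \cdot 60) = - (-312 + 120) = \left(-1\right) \left(-192\right) = 192$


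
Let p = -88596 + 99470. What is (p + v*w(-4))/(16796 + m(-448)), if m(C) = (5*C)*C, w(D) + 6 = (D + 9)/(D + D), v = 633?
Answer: 53443/8162528 ≈ 0.0065474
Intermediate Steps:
w(D) = -6 + (9 + D)/(2*D) (w(D) = -6 + (D + 9)/(D + D) = -6 + (9 + D)/((2*D)) = -6 + (9 + D)*(1/(2*D)) = -6 + (9 + D)/(2*D))
m(C) = 5*C²
p = 10874
(p + v*w(-4))/(16796 + m(-448)) = (10874 + 633*((½)*(9 - 11*(-4))/(-4)))/(16796 + 5*(-448)²) = (10874 + 633*((½)*(-¼)*(9 + 44)))/(16796 + 5*200704) = (10874 + 633*((½)*(-¼)*53))/(16796 + 1003520) = (10874 + 633*(-53/8))/1020316 = (10874 - 33549/8)*(1/1020316) = (53443/8)*(1/1020316) = 53443/8162528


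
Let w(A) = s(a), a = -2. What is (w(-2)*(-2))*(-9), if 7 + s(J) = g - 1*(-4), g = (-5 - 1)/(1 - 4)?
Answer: -18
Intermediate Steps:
g = 2 (g = -6/(-3) = -6*(-⅓) = 2)
s(J) = -1 (s(J) = -7 + (2 - 1*(-4)) = -7 + (2 + 4) = -7 + 6 = -1)
w(A) = -1
(w(-2)*(-2))*(-9) = -1*(-2)*(-9) = 2*(-9) = -18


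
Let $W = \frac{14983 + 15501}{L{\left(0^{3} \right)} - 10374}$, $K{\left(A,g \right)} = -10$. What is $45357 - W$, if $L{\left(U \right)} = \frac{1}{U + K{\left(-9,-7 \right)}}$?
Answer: $\frac{4705685377}{103741} \approx 45360.0$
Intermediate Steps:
$L{\left(U \right)} = \frac{1}{-10 + U}$ ($L{\left(U \right)} = \frac{1}{U - 10} = \frac{1}{-10 + U}$)
$W = - \frac{304840}{103741}$ ($W = \frac{14983 + 15501}{\frac{1}{-10 + 0^{3}} - 10374} = \frac{30484}{\frac{1}{-10 + 0} - 10374} = \frac{30484}{\frac{1}{-10} - 10374} = \frac{30484}{- \frac{1}{10} - 10374} = \frac{30484}{- \frac{103741}{10}} = 30484 \left(- \frac{10}{103741}\right) = - \frac{304840}{103741} \approx -2.9385$)
$45357 - W = 45357 - - \frac{304840}{103741} = 45357 + \frac{304840}{103741} = \frac{4705685377}{103741}$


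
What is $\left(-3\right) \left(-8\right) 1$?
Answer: $24$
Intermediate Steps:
$\left(-3\right) \left(-8\right) 1 = 24 \cdot 1 = 24$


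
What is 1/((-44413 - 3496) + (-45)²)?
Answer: -1/45884 ≈ -2.1794e-5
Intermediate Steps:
1/((-44413 - 3496) + (-45)²) = 1/(-47909 + 2025) = 1/(-45884) = -1/45884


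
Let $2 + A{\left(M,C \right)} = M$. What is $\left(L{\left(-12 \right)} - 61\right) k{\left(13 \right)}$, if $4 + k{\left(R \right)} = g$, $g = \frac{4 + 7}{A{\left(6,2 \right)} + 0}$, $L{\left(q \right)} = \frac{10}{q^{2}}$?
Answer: $\frac{21935}{288} \approx 76.163$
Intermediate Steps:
$L{\left(q \right)} = \frac{10}{q^{2}}$
$A{\left(M,C \right)} = -2 + M$
$g = \frac{11}{4}$ ($g = \frac{4 + 7}{\left(-2 + 6\right) + 0} = \frac{11}{4 + 0} = \frac{11}{4} \approx 2.75$)
$k{\left(R \right)} = - \frac{5}{4}$ ($k{\left(R \right)} = -4 + \frac{11}{4} = - \frac{5}{4}$)
$\left(L{\left(-12 \right)} - 61\right) k{\left(13 \right)} = \left(\frac{10}{144} - 61\right) \left(- \frac{5}{4}\right) = \left(10 \cdot \frac{1}{144} - 61\right) \left(- \frac{5}{4}\right) = \left(\frac{5}{72} - 61\right) \left(- \frac{5}{4}\right) = \left(- \frac{4387}{72}\right) \left(- \frac{5}{4}\right) = \frac{21935}{288}$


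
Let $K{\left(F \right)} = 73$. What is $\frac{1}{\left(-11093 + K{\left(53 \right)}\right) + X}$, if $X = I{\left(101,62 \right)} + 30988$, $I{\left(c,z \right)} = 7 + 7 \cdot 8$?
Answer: $\frac{1}{20031} \approx 4.9923 \cdot 10^{-5}$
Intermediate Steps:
$I{\left(c,z \right)} = 63$ ($I{\left(c,z \right)} = 7 + 56 = 63$)
$X = 31051$ ($X = 63 + 30988 = 31051$)
$\frac{1}{\left(-11093 + K{\left(53 \right)}\right) + X} = \frac{1}{\left(-11093 + 73\right) + 31051} = \frac{1}{-11020 + 31051} = \frac{1}{20031}$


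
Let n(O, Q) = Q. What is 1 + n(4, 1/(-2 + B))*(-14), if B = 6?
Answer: -5/2 ≈ -2.5000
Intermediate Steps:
1 + n(4, 1/(-2 + B))*(-14) = 1 - 14/(-2 + 6) = 1 - 14/4 = 1 + (¼)*(-14) = 1 - 7/2 = -5/2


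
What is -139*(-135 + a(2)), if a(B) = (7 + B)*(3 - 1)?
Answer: 16263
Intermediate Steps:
a(B) = 14 + 2*B (a(B) = (7 + B)*2 = 14 + 2*B)
-139*(-135 + a(2)) = -139*(-135 + (14 + 2*2)) = -139*(-135 + (14 + 4)) = -139*(-135 + 18) = -139*(-117) = 16263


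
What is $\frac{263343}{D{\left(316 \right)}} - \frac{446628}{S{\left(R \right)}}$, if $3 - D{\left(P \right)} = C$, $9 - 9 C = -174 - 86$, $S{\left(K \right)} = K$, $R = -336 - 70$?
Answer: $- \frac{61012239}{7018} \approx -8693.7$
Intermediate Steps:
$R = -406$
$C = \frac{269}{9}$ ($C = 1 - \frac{-174 - 86}{9} = 1 - - \frac{260}{9} = 1 + \frac{260}{9} = \frac{269}{9} \approx 29.889$)
$D{\left(P \right)} = - \frac{242}{9}$ ($D{\left(P \right)} = 3 - \frac{269}{9} = - \frac{242}{9}$)
$\frac{263343}{D{\left(316 \right)}} - \frac{446628}{S{\left(R \right)}} = \frac{263343}{- \frac{242}{9}} - \frac{446628}{-406} = 263343 \left(- \frac{9}{242}\right) - - \frac{31902}{29} = - \frac{2370087}{242} + \frac{31902}{29} = - \frac{61012239}{7018}$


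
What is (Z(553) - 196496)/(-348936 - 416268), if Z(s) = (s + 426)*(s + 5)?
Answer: -174893/382602 ≈ -0.45711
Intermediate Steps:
Z(s) = (5 + s)*(426 + s) (Z(s) = (426 + s)*(5 + s) = (5 + s)*(426 + s))
(Z(553) - 196496)/(-348936 - 416268) = ((2130 + 553² + 431*553) - 196496)/(-348936 - 416268) = ((2130 + 305809 + 238343) - 196496)/(-765204) = (546282 - 196496)*(-1/765204) = 349786*(-1/765204) = -174893/382602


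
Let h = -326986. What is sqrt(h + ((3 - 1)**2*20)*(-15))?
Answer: I*sqrt(328186) ≈ 572.88*I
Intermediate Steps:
sqrt(h + ((3 - 1)**2*20)*(-15)) = sqrt(-326986 + ((3 - 1)**2*20)*(-15)) = sqrt(-326986 + (2**2*20)*(-15)) = sqrt(-326986 + (4*20)*(-15)) = sqrt(-326986 + 80*(-15)) = sqrt(-326986 - 1200) = sqrt(-328186) = I*sqrt(328186)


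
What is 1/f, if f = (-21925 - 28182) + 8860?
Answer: -1/41247 ≈ -2.4244e-5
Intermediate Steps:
f = -41247 (f = -50107 + 8860 = -41247)
1/f = 1/(-41247) = -1/41247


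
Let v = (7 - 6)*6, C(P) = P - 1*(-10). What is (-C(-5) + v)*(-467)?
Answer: -467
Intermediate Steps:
C(P) = 10 + P (C(P) = P + 10 = 10 + P)
v = 6 (v = 1*6 = 6)
(-C(-5) + v)*(-467) = (-(10 - 5) + 6)*(-467) = (-1*5 + 6)*(-467) = (-5 + 6)*(-467) = 1*(-467) = -467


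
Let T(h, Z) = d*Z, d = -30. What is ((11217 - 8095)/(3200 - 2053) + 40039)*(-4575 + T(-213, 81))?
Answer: -321724624275/1147 ≈ -2.8049e+8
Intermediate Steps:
T(h, Z) = -30*Z
((11217 - 8095)/(3200 - 2053) + 40039)*(-4575 + T(-213, 81)) = ((11217 - 8095)/(3200 - 2053) + 40039)*(-4575 - 30*81) = (3122/1147 + 40039)*(-4575 - 2430) = (3122*(1/1147) + 40039)*(-7005) = (3122/1147 + 40039)*(-7005) = (45927855/1147)*(-7005) = -321724624275/1147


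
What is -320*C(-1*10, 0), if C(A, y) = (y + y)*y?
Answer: 0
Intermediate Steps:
C(A, y) = 2*y² (C(A, y) = (2*y)*y = 2*y²)
-320*C(-1*10, 0) = -640*0² = -640*0 = -320*0 = 0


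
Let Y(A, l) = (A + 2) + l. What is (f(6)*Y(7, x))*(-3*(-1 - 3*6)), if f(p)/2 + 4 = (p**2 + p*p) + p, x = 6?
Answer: 126540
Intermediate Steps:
f(p) = -8 + 2*p + 4*p**2 (f(p) = -8 + 2*((p**2 + p*p) + p) = -8 + 2*((p**2 + p**2) + p) = -8 + 2*(2*p**2 + p) = -8 + 2*(p + 2*p**2) = -8 + (2*p + 4*p**2) = -8 + 2*p + 4*p**2)
Y(A, l) = 2 + A + l (Y(A, l) = (2 + A) + l = 2 + A + l)
(f(6)*Y(7, x))*(-3*(-1 - 3*6)) = ((-8 + 2*6 + 4*6**2)*(2 + 7 + 6))*(-3*(-1 - 3*6)) = ((-8 + 12 + 4*36)*15)*(-3*(-1 - 18)) = ((-8 + 12 + 144)*15)*(-3*(-19)) = (148*15)*57 = 2220*57 = 126540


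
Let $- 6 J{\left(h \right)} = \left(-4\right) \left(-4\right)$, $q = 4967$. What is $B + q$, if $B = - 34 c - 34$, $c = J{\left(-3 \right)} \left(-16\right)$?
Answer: $\frac{10447}{3} \approx 3482.3$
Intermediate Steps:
$J{\left(h \right)} = - \frac{8}{3}$ ($J{\left(h \right)} = - \frac{\left(-4\right) \left(-4\right)}{6} = \left(- \frac{1}{6}\right) 16 = - \frac{8}{3}$)
$c = \frac{128}{3}$ ($c = \left(- \frac{8}{3}\right) \left(-16\right) = \frac{128}{3} \approx 42.667$)
$B = - \frac{4454}{3}$ ($B = \left(-34\right) \frac{128}{3} - 34 = - \frac{4352}{3} - 34 = - \frac{4454}{3} \approx -1484.7$)
$B + q = - \frac{4454}{3} + 4967 = \frac{10447}{3}$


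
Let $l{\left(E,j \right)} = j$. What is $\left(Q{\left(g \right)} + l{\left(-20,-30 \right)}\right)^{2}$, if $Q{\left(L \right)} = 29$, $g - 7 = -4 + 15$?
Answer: $1$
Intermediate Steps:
$g = 18$ ($g = 7 + \left(-4 + 15\right) = 7 + 11 = 18$)
$\left(Q{\left(g \right)} + l{\left(-20,-30 \right)}\right)^{2} = \left(29 - 30\right)^{2} = \left(-1\right)^{2} = 1$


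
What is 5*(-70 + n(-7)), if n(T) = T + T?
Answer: -420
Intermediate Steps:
n(T) = 2*T
5*(-70 + n(-7)) = 5*(-70 + 2*(-7)) = 5*(-70 - 14) = 5*(-84) = -420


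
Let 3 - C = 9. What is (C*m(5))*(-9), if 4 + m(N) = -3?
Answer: -378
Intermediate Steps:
C = -6 (C = 3 - 1*9 = 3 - 9 = -6)
m(N) = -7 (m(N) = -4 - 3 = -7)
(C*m(5))*(-9) = -6*(-7)*(-9) = 42*(-9) = -378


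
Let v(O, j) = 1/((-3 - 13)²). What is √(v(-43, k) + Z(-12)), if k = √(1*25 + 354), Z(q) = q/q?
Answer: √257/16 ≈ 1.0020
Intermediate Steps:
Z(q) = 1
k = √379 (k = √(25 + 354) = √379 ≈ 19.468)
v(O, j) = 1/256 (v(O, j) = 1/((-16)²) = 1/256)
√(v(-43, k) + Z(-12)) = √(1/256 + 1) = √(257/256) = √257/16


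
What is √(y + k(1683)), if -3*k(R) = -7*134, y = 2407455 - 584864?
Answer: √16406133/3 ≈ 1350.2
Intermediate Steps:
y = 1822591
k(R) = 938/3 (k(R) = -(-7)*134/3 = -⅓*(-938) = 938/3)
√(y + k(1683)) = √(1822591 + 938/3) = √(5468711/3) = √16406133/3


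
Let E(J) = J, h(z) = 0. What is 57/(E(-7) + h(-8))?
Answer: -57/7 ≈ -8.1429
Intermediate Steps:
57/(E(-7) + h(-8)) = 57/(-7 + 0) = 57/(-7) = -1/7*57 = -57/7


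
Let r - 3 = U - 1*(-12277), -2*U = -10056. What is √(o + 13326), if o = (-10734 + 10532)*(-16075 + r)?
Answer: 2*I*√58935 ≈ 485.53*I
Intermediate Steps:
U = 5028 (U = -½*(-10056) = 5028)
r = 17308 (r = 3 + (5028 - 1*(-12277)) = 3 + (5028 + 12277) = 3 + 17305 = 17308)
o = -249066 (o = (-10734 + 10532)*(-16075 + 17308) = -202*1233 = -249066)
√(o + 13326) = √(-249066 + 13326) = √(-235740) = 2*I*√58935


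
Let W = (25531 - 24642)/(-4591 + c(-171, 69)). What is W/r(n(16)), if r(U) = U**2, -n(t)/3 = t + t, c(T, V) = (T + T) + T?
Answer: -889/47038464 ≈ -1.8899e-5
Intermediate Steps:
c(T, V) = 3*T (c(T, V) = 2*T + T = 3*T)
n(t) = -6*t (n(t) = -3*(t + t) = -6*t)
W = -889/5104 (W = (25531 - 24642)/(-4591 + 3*(-171)) = 889/(-4591 - 513) = 889/(-5104) = 889*(-1/5104) = -889/5104 ≈ -0.17418)
W/r(n(16)) = -889/(5104*((-6*16)**2)) = -889/(5104*((-96)**2)) = -889/5104/9216 = -889/5104*1/9216 = -889/47038464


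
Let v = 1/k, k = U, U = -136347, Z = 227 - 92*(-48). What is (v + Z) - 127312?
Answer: -16725550144/136347 ≈ -1.2267e+5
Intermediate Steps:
Z = 4643 (Z = 227 + 4416 = 4643)
k = -136347
v = -1/136347 (v = 1/(-136347) = -1/136347 ≈ -7.3342e-6)
(v + Z) - 127312 = (-1/136347 + 4643) - 127312 = 633059120/136347 - 127312 = -16725550144/136347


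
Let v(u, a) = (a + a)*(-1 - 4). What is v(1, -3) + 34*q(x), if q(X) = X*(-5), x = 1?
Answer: -140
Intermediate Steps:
q(X) = -5*X
v(u, a) = -10*a (v(u, a) = (2*a)*(-5) = -10*a)
v(1, -3) + 34*q(x) = -10*(-3) + 34*(-5*1) = 30 + 34*(-5) = 30 - 170 = -140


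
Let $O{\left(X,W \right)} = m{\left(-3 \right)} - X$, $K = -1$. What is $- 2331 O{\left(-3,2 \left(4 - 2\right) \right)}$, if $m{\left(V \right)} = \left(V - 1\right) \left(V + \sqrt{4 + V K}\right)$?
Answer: $-34965 + 9324 \sqrt{7} \approx -10296.0$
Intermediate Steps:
$m{\left(V \right)} = \left(-1 + V\right) \left(V + \sqrt{4 - V}\right)$ ($m{\left(V \right)} = \left(V - 1\right) \left(V + \sqrt{4 + V \left(-1\right)}\right) = \left(-1 + V\right) \left(V + \sqrt{4 - V}\right)$)
$O{\left(X,W \right)} = 12 - X - 4 \sqrt{7}$ ($O{\left(X,W \right)} = \left(\left(-3\right)^{2} - -3 - \sqrt{4 - -3} - 3 \sqrt{4 - -3}\right) - X = \left(9 + 3 - \sqrt{4 + 3} - 3 \sqrt{4 + 3}\right) - X = \left(9 + 3 - \sqrt{7} - 3 \sqrt{7}\right) - X = \left(12 - 4 \sqrt{7}\right) - X = 12 - X - 4 \sqrt{7}$)
$- 2331 O{\left(-3,2 \left(4 - 2\right) \right)} = - 2331 \left(12 - -3 - 4 \sqrt{7}\right) = - 2331 \left(12 + 3 - 4 \sqrt{7}\right) = - 2331 \left(15 - 4 \sqrt{7}\right) = -34965 + 9324 \sqrt{7}$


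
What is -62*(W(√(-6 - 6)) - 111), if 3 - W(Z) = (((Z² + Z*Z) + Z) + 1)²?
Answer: 38750 - 5704*I*√3 ≈ 38750.0 - 9879.6*I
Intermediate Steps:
W(Z) = 3 - (1 + Z + 2*Z²)² (W(Z) = 3 - (((Z² + Z*Z) + Z) + 1)² = 3 - (((Z² + Z²) + Z) + 1)² = 3 - ((2*Z² + Z) + 1)² = 3 - ((Z + 2*Z²) + 1)² = 3 - (1 + Z + 2*Z²)²)
-62*(W(√(-6 - 6)) - 111) = -62*((3 - (1 + √(-6 - 6) + 2*(√(-6 - 6))²)²) - 111) = -62*((3 - (1 + √(-12) + 2*(√(-12))²)²) - 111) = -62*((3 - (1 + 2*I*√3 + 2*(2*I*√3)²)²) - 111) = -62*((3 - (1 + 2*I*√3 + 2*(-12))²) - 111) = -62*((3 - (1 + 2*I*√3 - 24)²) - 111) = -62*((3 - (-23 + 2*I*√3)²) - 111) = -62*(-108 - (-23 + 2*I*√3)²) = 6696 + 62*(-23 + 2*I*√3)²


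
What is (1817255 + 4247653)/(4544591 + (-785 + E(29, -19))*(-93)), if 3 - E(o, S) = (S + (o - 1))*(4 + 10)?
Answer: 6064908/4629035 ≈ 1.3102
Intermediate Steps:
E(o, S) = 17 - 14*S - 14*o (E(o, S) = 3 - (S + (o - 1))*(4 + 10) = 3 - (S + (-1 + o))*14 = 3 - (-1 + S + o)*14 = 3 - (-14 + 14*S + 14*o) = 3 + (14 - 14*S - 14*o) = 17 - 14*S - 14*o)
(1817255 + 4247653)/(4544591 + (-785 + E(29, -19))*(-93)) = (1817255 + 4247653)/(4544591 + (-785 + (17 - 14*(-19) - 14*29))*(-93)) = 6064908/(4544591 + (-785 + (17 + 266 - 406))*(-93)) = 6064908/(4544591 + (-785 - 123)*(-93)) = 6064908/(4544591 - 908*(-93)) = 6064908/(4544591 + 84444) = 6064908/4629035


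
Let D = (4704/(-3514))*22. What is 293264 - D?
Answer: 73616656/251 ≈ 2.9329e+5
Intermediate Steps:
D = -7392/251 (D = (4704*(-1/3514))*22 = -336/251*22 = -7392/251 ≈ -29.450)
293264 - D = 293264 - 1*(-7392/251) = 293264 + 7392/251 = 73616656/251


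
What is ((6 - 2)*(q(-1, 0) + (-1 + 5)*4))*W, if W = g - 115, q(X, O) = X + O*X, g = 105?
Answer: -600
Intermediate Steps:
W = -10 (W = 105 - 115 = -10)
((6 - 2)*(q(-1, 0) + (-1 + 5)*4))*W = ((6 - 2)*(-(1 + 0) + (-1 + 5)*4))*(-10) = (4*(-1*1 + 4*4))*(-10) = (4*(-1 + 16))*(-10) = (4*15)*(-10) = 60*(-10) = -600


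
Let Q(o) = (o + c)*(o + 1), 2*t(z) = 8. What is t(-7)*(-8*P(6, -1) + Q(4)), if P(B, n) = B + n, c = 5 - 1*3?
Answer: -40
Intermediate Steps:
t(z) = 4 (t(z) = (1/2)*8 = 4)
c = 2 (c = 5 - 3 = 2)
Q(o) = (1 + o)*(2 + o) (Q(o) = (o + 2)*(o + 1) = (2 + o)*(1 + o) = (1 + o)*(2 + o))
t(-7)*(-8*P(6, -1) + Q(4)) = 4*(-8*(6 - 1) + (2 + 4**2 + 3*4)) = 4*(-8*5 + (2 + 16 + 12)) = 4*(-40 + 30) = 4*(-10) = -40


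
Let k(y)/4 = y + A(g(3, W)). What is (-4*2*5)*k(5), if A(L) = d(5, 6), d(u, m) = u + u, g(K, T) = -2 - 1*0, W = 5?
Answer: -2400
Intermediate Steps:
g(K, T) = -2 (g(K, T) = -2 + 0 = -2)
d(u, m) = 2*u
A(L) = 10 (A(L) = 2*5 = 10)
k(y) = 40 + 4*y (k(y) = 4*(y + 10) = 4*(10 + y) = 40 + 4*y)
(-4*2*5)*k(5) = (-4*2*5)*(40 + 4*5) = (-8*5)*(40 + 20) = -40*60 = -2400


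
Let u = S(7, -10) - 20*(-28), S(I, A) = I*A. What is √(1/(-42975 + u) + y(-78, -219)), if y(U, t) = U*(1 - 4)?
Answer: √422364160165/42485 ≈ 15.297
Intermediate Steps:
S(I, A) = A*I
y(U, t) = -3*U (y(U, t) = U*(-3) = -3*U)
u = 490 (u = -10*7 - 20*(-28) = -70 + 560 = 490)
√(1/(-42975 + u) + y(-78, -219)) = √(1/(-42975 + 490) - 3*(-78)) = √(1/(-42485) + 234) = √(-1/42485 + 234) = √(9941489/42485) = √422364160165/42485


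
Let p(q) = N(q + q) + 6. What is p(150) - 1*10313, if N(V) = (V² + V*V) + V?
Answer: 169993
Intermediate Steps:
N(V) = V + 2*V² (N(V) = (V² + V²) + V = 2*V² + V = V + 2*V²)
p(q) = 6 + 2*q*(1 + 4*q) (p(q) = (q + q)*(1 + 2*(q + q)) + 6 = (2*q)*(1 + 2*(2*q)) + 6 = (2*q)*(1 + 4*q) + 6 = 2*q*(1 + 4*q) + 6 = 6 + 2*q*(1 + 4*q))
p(150) - 1*10313 = (6 + 2*150*(1 + 4*150)) - 1*10313 = (6 + 2*150*(1 + 600)) - 10313 = (6 + 2*150*601) - 10313 = (6 + 180300) - 10313 = 180306 - 10313 = 169993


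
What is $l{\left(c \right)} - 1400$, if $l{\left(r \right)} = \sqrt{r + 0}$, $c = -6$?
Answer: $-1400 + i \sqrt{6} \approx -1400.0 + 2.4495 i$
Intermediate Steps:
$l{\left(r \right)} = \sqrt{r}$
$l{\left(c \right)} - 1400 = \sqrt{-6} - 1400 = i \sqrt{6} - 1400 = -1400 + i \sqrt{6}$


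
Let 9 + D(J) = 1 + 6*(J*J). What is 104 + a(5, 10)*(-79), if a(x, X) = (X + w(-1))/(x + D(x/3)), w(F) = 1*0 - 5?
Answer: 3079/41 ≈ 75.098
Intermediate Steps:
w(F) = -5 (w(F) = 0 - 5 = -5)
D(J) = -8 + 6*J**2 (D(J) = -9 + (1 + 6*(J*J)) = -9 + (1 + 6*J**2) = -8 + 6*J**2)
a(x, X) = (-5 + X)/(-8 + x + 2*x**2/3) (a(x, X) = (X - 5)/(x + (-8 + 6*(x/3)**2)) = (-5 + X)/(x + (-8 + 6*(x*(1/3))**2)) = (-5 + X)/(x + (-8 + 6*(x/3)**2)) = (-5 + X)/(x + (-8 + 6*(x**2/9))) = (-5 + X)/(x + (-8 + 2*x**2/3)) = (-5 + X)/(-8 + x + 2*x**2/3))
104 + a(5, 10)*(-79) = 104 + (3*(-5 + 10)/(-24 + 2*5**2 + 3*5))*(-79) = 104 + (3*5/(-24 + 2*25 + 15))*(-79) = 104 + (3*5/(-24 + 50 + 15))*(-79) = 104 + (3*5/41)*(-79) = 104 + (3*(1/41)*5)*(-79) = 104 + (15/41)*(-79) = 104 - 1185/41 = 3079/41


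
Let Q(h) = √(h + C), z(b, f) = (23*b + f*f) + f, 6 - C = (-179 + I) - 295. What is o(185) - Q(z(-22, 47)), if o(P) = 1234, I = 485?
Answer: 1234 - √1745 ≈ 1192.2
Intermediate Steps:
C = -5 (C = 6 - ((-179 + 485) - 295) = 6 - (306 - 295) = 6 - 1*11 = 6 - 11 = -5)
z(b, f) = f + f² + 23*b (z(b, f) = (23*b + f²) + f = (f² + 23*b) + f = f + f² + 23*b)
Q(h) = √(-5 + h) (Q(h) = √(h - 5) = √(-5 + h))
o(185) - Q(z(-22, 47)) = 1234 - √(-5 + (47 + 47² + 23*(-22))) = 1234 - √(-5 + (47 + 2209 - 506)) = 1234 - √(-5 + 1750) = 1234 - √1745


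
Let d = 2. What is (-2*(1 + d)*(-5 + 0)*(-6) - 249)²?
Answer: 184041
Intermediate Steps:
(-2*(1 + d)*(-5 + 0)*(-6) - 249)² = (-2*(1 + 2)*(-5 + 0)*(-6) - 249)² = (-6*(-5)*(-6) - 249)² = (-2*(-15)*(-6) - 249)² = (30*(-6) - 249)² = (-180 - 249)² = (-429)² = 184041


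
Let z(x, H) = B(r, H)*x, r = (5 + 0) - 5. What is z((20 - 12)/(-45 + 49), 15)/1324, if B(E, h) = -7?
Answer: -7/662 ≈ -0.010574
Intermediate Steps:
r = 0 (r = 5 - 5 = 0)
z(x, H) = -7*x
z((20 - 12)/(-45 + 49), 15)/1324 = -7*(20 - 12)/(-45 + 49)/1324 = -56/4*(1/1324) = -7*2*(1/1324) = -14*1/1324 = -7/662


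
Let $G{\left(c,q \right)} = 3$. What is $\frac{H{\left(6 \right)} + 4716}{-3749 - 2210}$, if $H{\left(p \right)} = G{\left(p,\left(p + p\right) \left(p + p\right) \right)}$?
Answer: $- \frac{4719}{5959} \approx -0.79191$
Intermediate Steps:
$H{\left(p \right)} = 3$
$\frac{H{\left(6 \right)} + 4716}{-3749 - 2210} = \frac{3 + 4716}{-3749 - 2210} = \frac{4719}{-5959} = 4719 \left(- \frac{1}{5959}\right) = - \frac{4719}{5959}$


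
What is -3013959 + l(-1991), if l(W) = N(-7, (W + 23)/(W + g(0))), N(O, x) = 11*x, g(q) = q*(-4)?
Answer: -545524611/181 ≈ -3.0139e+6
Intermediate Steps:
g(q) = -4*q
l(W) = 11*(23 + W)/W (l(W) = 11*((W + 23)/(W - 4*0)) = 11*((23 + W)/(W + 0)) = 11*((23 + W)/W) = 11*(23 + W)/W)
-3013959 + l(-1991) = -3013959 + (11 + 253/(-1991)) = -3013959 + (11 + 253*(-1/1991)) = -3013959 + (11 - 23/181) = -3013959 + 1968/181 = -545524611/181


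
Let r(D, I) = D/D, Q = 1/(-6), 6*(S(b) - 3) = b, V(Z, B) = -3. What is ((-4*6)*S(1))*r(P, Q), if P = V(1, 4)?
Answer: -76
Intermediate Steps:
S(b) = 3 + b/6
P = -3
Q = -⅙ ≈ -0.16667
r(D, I) = 1
((-4*6)*S(1))*r(P, Q) = ((-4*6)*(3 + (⅙)*1))*1 = -24*(3 + ⅙)*1 = -24*19/6*1 = -76*1 = -76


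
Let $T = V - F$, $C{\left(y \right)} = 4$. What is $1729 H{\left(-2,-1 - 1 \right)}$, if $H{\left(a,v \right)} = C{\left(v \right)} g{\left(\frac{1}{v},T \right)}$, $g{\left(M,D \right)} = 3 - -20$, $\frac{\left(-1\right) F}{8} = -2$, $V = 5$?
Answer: $159068$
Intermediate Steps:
$F = 16$ ($F = \left(-8\right) \left(-2\right) = 16$)
$T = -11$ ($T = 5 - 16 = -11$)
$g{\left(M,D \right)} = 23$ ($g{\left(M,D \right)} = 3 + 20 = 23$)
$H{\left(a,v \right)} = 92$ ($H{\left(a,v \right)} = 4 \cdot 23 = 92$)
$1729 H{\left(-2,-1 - 1 \right)} = 1729 \cdot 92 = 159068$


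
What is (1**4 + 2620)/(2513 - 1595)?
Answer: 2621/918 ≈ 2.8551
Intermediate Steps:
(1**4 + 2620)/(2513 - 1595) = (1 + 2620)/918 = 2621*(1/918) = 2621/918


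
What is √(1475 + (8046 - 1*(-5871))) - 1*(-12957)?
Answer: 12957 + 4*√962 ≈ 13081.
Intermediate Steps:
√(1475 + (8046 - 1*(-5871))) - 1*(-12957) = √(1475 + (8046 + 5871)) + 12957 = √(1475 + 13917) + 12957 = √15392 + 12957 = 4*√962 + 12957 = 12957 + 4*√962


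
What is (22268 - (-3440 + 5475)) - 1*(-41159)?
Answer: 61392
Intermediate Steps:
(22268 - (-3440 + 5475)) - 1*(-41159) = (22268 - 1*2035) + 41159 = (22268 - 2035) + 41159 = 20233 + 41159 = 61392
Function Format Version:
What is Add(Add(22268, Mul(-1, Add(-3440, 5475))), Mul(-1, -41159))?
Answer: 61392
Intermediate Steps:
Add(Add(22268, Mul(-1, Add(-3440, 5475))), Mul(-1, -41159)) = Add(Add(22268, Mul(-1, 2035)), 41159) = Add(Add(22268, -2035), 41159) = Add(20233, 41159) = 61392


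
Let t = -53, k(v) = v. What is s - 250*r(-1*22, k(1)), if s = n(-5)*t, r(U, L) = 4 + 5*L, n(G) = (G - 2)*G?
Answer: -4105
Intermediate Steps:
n(G) = G*(-2 + G) (n(G) = (-2 + G)*G = G*(-2 + G))
s = -1855 (s = -5*(-2 - 5)*(-53) = -5*(-7)*(-53) = 35*(-53) = -1855)
s - 250*r(-1*22, k(1)) = -1855 - 250*(4 + 5*1) = -1855 - 250*(4 + 5) = -1855 - 250*9 = -1855 - 2250 = -4105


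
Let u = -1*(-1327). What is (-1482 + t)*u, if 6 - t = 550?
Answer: -2688502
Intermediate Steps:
t = -544 (t = 6 - 1*550 = 6 - 550 = -544)
u = 1327
(-1482 + t)*u = (-1482 - 544)*1327 = -2026*1327 = -2688502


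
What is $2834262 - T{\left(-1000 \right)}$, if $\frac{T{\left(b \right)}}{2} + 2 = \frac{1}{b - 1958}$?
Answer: $\frac{4191879415}{1479} \approx 2.8343 \cdot 10^{6}$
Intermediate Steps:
$T{\left(b \right)} = -4 + \frac{2}{-1958 + b}$ ($T{\left(b \right)} = -4 + \frac{2}{b - 1958} = -4 + \frac{2}{-1958 + b}$)
$2834262 - T{\left(-1000 \right)} = 2834262 - \frac{2 \left(3917 - -2000\right)}{-1958 - 1000} = 2834262 - \frac{2 \left(3917 + 2000\right)}{-2958} = 2834262 - 2 \left(- \frac{1}{2958}\right) 5917 = 2834262 - - \frac{5917}{1479} = 2834262 + \frac{5917}{1479} = \frac{4191879415}{1479}$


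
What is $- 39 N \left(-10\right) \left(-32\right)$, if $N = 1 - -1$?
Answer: $-24960$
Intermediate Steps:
$N = 2$ ($N = 1 + 1 = 2$)
$- 39 N \left(-10\right) \left(-32\right) = - 39 \cdot 2 \left(-10\right) \left(-32\right) = \left(-39\right) \left(-20\right) \left(-32\right) = 780 \left(-32\right) = -24960$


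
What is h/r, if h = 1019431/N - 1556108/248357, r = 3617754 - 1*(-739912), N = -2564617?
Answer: -4244003855503/2775574328089156154 ≈ -1.5291e-6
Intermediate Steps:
r = 4357666 (r = 3617754 + 739912 = 4357666)
h = -4244003855503/636940584269 (h = 1019431/(-2564617) - 1556108/248357 = 1019431*(-1/2564617) - 1556108*1/248357 = -1019431/2564617 - 1556108/248357 = -4244003855503/636940584269 ≈ -6.6631)
h/r = -4244003855503/636940584269/4357666 = -4244003855503/636940584269*1/4357666 = -4244003855503/2775574328089156154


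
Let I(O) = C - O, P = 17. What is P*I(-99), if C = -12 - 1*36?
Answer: 867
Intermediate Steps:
C = -48 (C = -12 - 36 = -48)
I(O) = -48 - O
P*I(-99) = 17*(-48 - 1*(-99)) = 17*(-48 + 99) = 17*51 = 867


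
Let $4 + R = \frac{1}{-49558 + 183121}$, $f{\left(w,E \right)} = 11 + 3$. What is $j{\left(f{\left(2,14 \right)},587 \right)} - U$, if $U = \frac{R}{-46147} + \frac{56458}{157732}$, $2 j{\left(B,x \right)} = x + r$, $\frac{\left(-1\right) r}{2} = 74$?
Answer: $\frac{53261701034806786}{243046547931513} \approx 219.14$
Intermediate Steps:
$r = -148$ ($r = \left(-2\right) 74 = -148$)
$f{\left(w,E \right)} = 14$
$R = - \frac{534251}{133563}$ ($R = -4 + \frac{1}{-49558 + 183121} = -4 + \frac{1}{133563} = - \frac{534251}{133563} \approx -4.0$)
$j{\left(B,x \right)} = -74 + \frac{x}{2}$ ($j{\left(B,x \right)} = \frac{x - 148}{2} = \frac{-148 + x}{2} = -74 + \frac{x}{2}$)
$U = \frac{174032472320635}{486093095863026}$ ($U = - \frac{534251}{133563 \left(-46147\right)} + \frac{56458}{157732} = \left(- \frac{534251}{133563}\right) \left(- \frac{1}{46147}\right) + 56458 \cdot \frac{1}{157732} = \frac{534251}{6163531761} + \frac{28229}{78866} = \frac{174032472320635}{486093095863026} \approx 0.35802$)
$j{\left(f{\left(2,14 \right)},587 \right)} - U = \left(-74 + \frac{1}{2} \cdot 587\right) - \frac{174032472320635}{486093095863026} = \left(-74 + \frac{587}{2}\right) - \frac{174032472320635}{486093095863026} = \frac{439}{2} - \frac{174032472320635}{486093095863026} = \frac{53261701034806786}{243046547931513}$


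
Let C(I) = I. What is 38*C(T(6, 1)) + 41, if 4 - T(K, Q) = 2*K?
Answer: -263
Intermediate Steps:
T(K, Q) = 4 - 2*K
38*C(T(6, 1)) + 41 = 38*(4 - 2*6) + 41 = 38*(4 - 12) + 41 = 38*(-8) + 41 = -304 + 41 = -263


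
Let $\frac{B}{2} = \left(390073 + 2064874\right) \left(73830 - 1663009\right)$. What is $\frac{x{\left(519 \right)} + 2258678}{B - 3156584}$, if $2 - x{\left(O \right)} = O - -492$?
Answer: $- \frac{2257669}{7802703593610} \approx -2.8934 \cdot 10^{-7}$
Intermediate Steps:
$x{\left(O \right)} = -490 - O$ ($x{\left(O \right)} = 2 - \left(O - -492\right) = 2 - \left(O + 492\right) = 2 - \left(492 + O\right) = -490 - O$)
$B = -7802700437026$ ($B = 2 \left(390073 + 2064874\right) \left(73830 - 1663009\right) = 2 \cdot 2454947 \left(-1589179\right) = 2 \left(-3901350218513\right) = -7802700437026$)
$\frac{x{\left(519 \right)} + 2258678}{B - 3156584} = \frac{\left(-490 - 519\right) + 2258678}{-7802700437026 - 3156584} = \frac{\left(-490 - 519\right) + 2258678}{-7802703593610} = \left(-1009 + 2258678\right) \left(- \frac{1}{7802703593610}\right) = 2257669 \left(- \frac{1}{7802703593610}\right) = - \frac{2257669}{7802703593610}$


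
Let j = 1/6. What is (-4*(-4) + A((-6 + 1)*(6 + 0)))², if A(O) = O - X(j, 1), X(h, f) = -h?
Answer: 6889/36 ≈ 191.36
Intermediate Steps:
j = ⅙ ≈ 0.16667
A(O) = ⅙ + O (A(O) = O - (-1)/6 = O - 1*(-⅙) = O + ⅙ = ⅙ + O)
(-4*(-4) + A((-6 + 1)*(6 + 0)))² = (-4*(-4) + (⅙ + (-6 + 1)*(6 + 0)))² = (16 + (⅙ - 5*6))² = (16 + (⅙ - 30))² = (16 - 179/6)² = (-83/6)² = 6889/36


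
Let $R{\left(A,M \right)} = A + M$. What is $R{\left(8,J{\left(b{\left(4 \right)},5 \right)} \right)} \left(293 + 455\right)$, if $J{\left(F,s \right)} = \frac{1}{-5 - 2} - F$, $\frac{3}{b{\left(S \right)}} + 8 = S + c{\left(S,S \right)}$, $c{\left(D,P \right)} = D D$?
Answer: $\frac{39831}{7} \approx 5690.1$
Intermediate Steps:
$c{\left(D,P \right)} = D^{2}$
$b{\left(S \right)} = \frac{3}{-8 + S + S^{2}}$ ($b{\left(S \right)} = \frac{3}{-8 + \left(S + S^{2}\right)} = \frac{3}{-8 + S + S^{2}}$)
$J{\left(F,s \right)} = - \frac{1}{7} - F$ ($J{\left(F,s \right)} = \frac{1}{-7} - F = - \frac{1}{7} - F$)
$R{\left(8,J{\left(b{\left(4 \right)},5 \right)} \right)} \left(293 + 455\right) = \left(8 - \left(\frac{1}{7} + \frac{3}{-8 + 4 + 4^{2}}\right)\right) \left(293 + 455\right) = \left(8 - \left(\frac{1}{7} + \frac{3}{-8 + 4 + 16}\right)\right) 748 = \left(8 - \left(\frac{1}{7} + \frac{3}{12}\right)\right) 748 = \left(8 - \left(\frac{1}{7} + 3 \cdot \frac{1}{12}\right)\right) 748 = \left(8 - \frac{11}{28}\right) 748 = \frac{213}{28} \cdot 748 = \frac{39831}{7}$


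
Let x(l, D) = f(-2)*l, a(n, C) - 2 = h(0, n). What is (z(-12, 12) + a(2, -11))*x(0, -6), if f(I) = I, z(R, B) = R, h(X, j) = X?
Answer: 0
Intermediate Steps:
a(n, C) = 2 (a(n, C) = 2 + 0 = 2)
x(l, D) = -2*l
(z(-12, 12) + a(2, -11))*x(0, -6) = (-12 + 2)*(-2*0) = -10*0 = 0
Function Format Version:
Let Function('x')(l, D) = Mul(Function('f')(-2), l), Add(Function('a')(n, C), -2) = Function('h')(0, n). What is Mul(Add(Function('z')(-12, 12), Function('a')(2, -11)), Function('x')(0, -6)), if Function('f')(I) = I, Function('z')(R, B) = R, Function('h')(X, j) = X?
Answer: 0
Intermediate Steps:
Function('a')(n, C) = 2 (Function('a')(n, C) = Add(2, 0) = 2)
Function('x')(l, D) = Mul(-2, l)
Mul(Add(Function('z')(-12, 12), Function('a')(2, -11)), Function('x')(0, -6)) = Mul(Add(-12, 2), Mul(-2, 0)) = Mul(-10, 0) = 0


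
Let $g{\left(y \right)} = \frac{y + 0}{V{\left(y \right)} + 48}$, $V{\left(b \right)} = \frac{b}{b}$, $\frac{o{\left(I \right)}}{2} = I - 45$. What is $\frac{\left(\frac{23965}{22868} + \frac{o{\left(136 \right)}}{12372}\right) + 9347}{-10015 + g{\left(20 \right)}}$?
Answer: $- \frac{32398566831883}{34708627227660} \approx -0.93344$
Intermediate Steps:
$o{\left(I \right)} = -90 + 2 I$ ($o{\left(I \right)} = 2 \left(I - 45\right) = 2 \left(-45 + I\right) = -90 + 2 I$)
$V{\left(b \right)} = 1$
$g{\left(y \right)} = \frac{y}{49}$ ($g{\left(y \right)} = \frac{y + 0}{1 + 48} = \frac{y}{49}$)
$\frac{\left(\frac{23965}{22868} + \frac{o{\left(136 \right)}}{12372}\right) + 9347}{-10015 + g{\left(20 \right)}} = \frac{\left(\frac{23965}{22868} + \frac{-90 + 2 \cdot 136}{12372}\right) + 9347}{-10015 + \frac{1}{49} \cdot 20} = \frac{\left(23965 \cdot \frac{1}{22868} + \left(-90 + 272\right) \frac{1}{12372}\right) + 9347}{-10015 + \frac{20}{49}} = \frac{\left(\frac{23965}{22868} + 182 \cdot \frac{1}{12372}\right) + 9347}{- \frac{490715}{49}} = \left(\left(\frac{23965}{22868} + \frac{91}{6186}\right) + 9347\right) \left(- \frac{49}{490715}\right) = \left(\frac{75164239}{70730724} + 9347\right) \left(- \frac{49}{490715}\right) = \frac{661195241467}{70730724} \left(- \frac{49}{490715}\right) = - \frac{32398566831883}{34708627227660}$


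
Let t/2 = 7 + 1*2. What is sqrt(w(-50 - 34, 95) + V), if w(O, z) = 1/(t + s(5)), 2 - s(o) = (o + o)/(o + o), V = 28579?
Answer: sqrt(10317038)/19 ≈ 169.05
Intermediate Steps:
t = 18 (t = 2*(7 + 1*2) = 2*(7 + 2) = 2*9 = 18)
s(o) = 1 (s(o) = 2 - (o + o)/(o + o) = 2 - 2*o/(2*o) = 2 - 2*o*1/(2*o) = 2 - 1*1 = 2 - 1 = 1)
w(O, z) = 1/19 (w(O, z) = 1/(18 + 1) = 1/19)
sqrt(w(-50 - 34, 95) + V) = sqrt(1/19 + 28579) = sqrt(543002/19) = sqrt(10317038)/19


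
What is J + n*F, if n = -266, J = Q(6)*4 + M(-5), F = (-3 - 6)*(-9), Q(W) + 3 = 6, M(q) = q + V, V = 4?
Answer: -21535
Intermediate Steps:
M(q) = 4 + q (M(q) = q + 4 = 4 + q)
Q(W) = 3 (Q(W) = -3 + 6 = 3)
F = 81 (F = -9*(-9) = 81)
J = 11 (J = 3*4 + (4 - 5) = 12 - 1 = 11)
J + n*F = 11 - 266*81 = 11 - 21546 = -21535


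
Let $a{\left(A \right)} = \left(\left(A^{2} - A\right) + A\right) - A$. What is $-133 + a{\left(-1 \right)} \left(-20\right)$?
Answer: $-173$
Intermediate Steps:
$a{\left(A \right)} = A^{2} - A$
$-133 + a{\left(-1 \right)} \left(-20\right) = -133 + - (-1 - 1) \left(-20\right) = -133 + \left(-1\right) \left(-2\right) \left(-20\right) = -133 + 2 \left(-20\right) = -133 - 40 = -173$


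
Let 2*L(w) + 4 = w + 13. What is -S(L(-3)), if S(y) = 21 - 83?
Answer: 62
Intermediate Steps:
L(w) = 9/2 + w/2 (L(w) = -2 + (w + 13)/2 = -2 + (13 + w)/2 = -2 + (13/2 + w/2) = 9/2 + w/2)
S(y) = -62
-S(L(-3)) = -1*(-62) = 62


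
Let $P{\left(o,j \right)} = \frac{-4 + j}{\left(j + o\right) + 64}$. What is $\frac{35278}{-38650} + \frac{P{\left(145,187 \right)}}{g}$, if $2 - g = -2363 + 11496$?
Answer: $- \frac{21261324413}{23292267900} \approx -0.91281$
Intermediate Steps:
$P{\left(o,j \right)} = \frac{-4 + j}{64 + j + o}$
$g = -9131$ ($g = 2 - \left(-2363 + 11496\right) = 2 - 9133 = -9131$)
$\frac{35278}{-38650} + \frac{P{\left(145,187 \right)}}{g} = \frac{35278}{-38650} + \frac{\frac{1}{64 + 187 + 145} \left(-4 + 187\right)}{-9131} = 35278 \left(- \frac{1}{38650}\right) + \frac{1}{396} \cdot 183 \left(- \frac{1}{9131}\right) = - \frac{17639}{19325} + \frac{1}{396} \cdot 183 \left(- \frac{1}{9131}\right) = - \frac{17639}{19325} + \frac{61}{132} \left(- \frac{1}{9131}\right) = - \frac{17639}{19325} - \frac{61}{1205292} = - \frac{21261324413}{23292267900}$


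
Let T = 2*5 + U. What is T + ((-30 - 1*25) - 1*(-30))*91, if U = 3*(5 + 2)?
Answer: -2244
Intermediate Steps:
U = 21 (U = 3*7 = 21)
T = 31 (T = 2*5 + 21 = 10 + 21 = 31)
T + ((-30 - 1*25) - 1*(-30))*91 = 31 + ((-30 - 1*25) - 1*(-30))*91 = 31 + ((-30 - 25) + 30)*91 = 31 + (-55 + 30)*91 = 31 - 25*91 = 31 - 2275 = -2244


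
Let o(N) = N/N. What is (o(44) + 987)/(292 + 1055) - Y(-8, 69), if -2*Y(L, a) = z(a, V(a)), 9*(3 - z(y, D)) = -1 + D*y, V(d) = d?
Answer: -2119189/8082 ≈ -262.21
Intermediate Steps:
o(N) = 1
z(y, D) = 28/9 - D*y/9 (z(y, D) = 3 - (-1 + D*y)/9 = 3 + (⅑ - D*y/9) = 28/9 - D*y/9)
Y(L, a) = -14/9 + a²/18 (Y(L, a) = -(28/9 - a*a/9)/2 = -(28/9 - a²/9)/2 = -14/9 + a²/18)
(o(44) + 987)/(292 + 1055) - Y(-8, 69) = (1 + 987)/(292 + 1055) - (-14/9 + (1/18)*69²) = 988/1347 - (-14/9 + (1/18)*4761) = 988*(1/1347) - (-14/9 + 529/2) = 988/1347 - 1*4733/18 = 988/1347 - 4733/18 = -2119189/8082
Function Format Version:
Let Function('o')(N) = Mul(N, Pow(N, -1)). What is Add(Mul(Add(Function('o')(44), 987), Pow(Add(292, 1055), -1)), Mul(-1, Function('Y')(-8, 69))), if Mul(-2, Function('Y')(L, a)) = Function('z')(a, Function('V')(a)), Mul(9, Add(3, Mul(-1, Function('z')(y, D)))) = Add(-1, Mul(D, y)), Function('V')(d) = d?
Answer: Rational(-2119189, 8082) ≈ -262.21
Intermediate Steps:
Function('o')(N) = 1
Function('z')(y, D) = Add(Rational(28, 9), Mul(Rational(-1, 9), D, y)) (Function('z')(y, D) = Add(3, Mul(Rational(-1, 9), Add(-1, Mul(D, y)))) = Add(3, Add(Rational(1, 9), Mul(Rational(-1, 9), D, y))) = Add(Rational(28, 9), Mul(Rational(-1, 9), D, y)))
Function('Y')(L, a) = Add(Rational(-14, 9), Mul(Rational(1, 18), Pow(a, 2))) (Function('Y')(L, a) = Mul(Rational(-1, 2), Add(Rational(28, 9), Mul(Rational(-1, 9), a, a))) = Mul(Rational(-1, 2), Add(Rational(28, 9), Mul(Rational(-1, 9), Pow(a, 2)))) = Add(Rational(-14, 9), Mul(Rational(1, 18), Pow(a, 2))))
Add(Mul(Add(Function('o')(44), 987), Pow(Add(292, 1055), -1)), Mul(-1, Function('Y')(-8, 69))) = Add(Mul(Add(1, 987), Pow(Add(292, 1055), -1)), Mul(-1, Add(Rational(-14, 9), Mul(Rational(1, 18), Pow(69, 2))))) = Add(Mul(988, Pow(1347, -1)), Mul(-1, Add(Rational(-14, 9), Mul(Rational(1, 18), 4761)))) = Add(Mul(988, Rational(1, 1347)), Mul(-1, Add(Rational(-14, 9), Rational(529, 2)))) = Add(Rational(988, 1347), Mul(-1, Rational(4733, 18))) = Add(Rational(988, 1347), Rational(-4733, 18)) = Rational(-2119189, 8082)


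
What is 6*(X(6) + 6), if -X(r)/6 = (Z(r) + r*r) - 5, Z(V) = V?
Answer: -1296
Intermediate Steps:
X(r) = 30 - 6*r - 6*r² (X(r) = -6*((r + r*r) - 5) = -6*((r + r²) - 5) = -6*(-5 + r + r²) = 30 - 6*r - 6*r²)
6*(X(6) + 6) = 6*((30 - 6*6 - 6*6²) + 6) = 6*((30 - 36 - 6*36) + 6) = 6*((30 - 36 - 216) + 6) = 6*(-222 + 6) = 6*(-216) = -1296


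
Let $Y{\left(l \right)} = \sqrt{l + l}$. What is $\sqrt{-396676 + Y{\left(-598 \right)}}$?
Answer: $\sqrt{-396676 + 2 i \sqrt{299}} \approx 0.027 + 629.82 i$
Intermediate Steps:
$Y{\left(l \right)} = \sqrt{2} \sqrt{l}$ ($Y{\left(l \right)} = \sqrt{2 l} = \sqrt{2} \sqrt{l}$)
$\sqrt{-396676 + Y{\left(-598 \right)}} = \sqrt{-396676 + \sqrt{2} \sqrt{-598}} = \sqrt{-396676 + \sqrt{2} i \sqrt{598}} = \sqrt{-396676 + 2 i \sqrt{299}}$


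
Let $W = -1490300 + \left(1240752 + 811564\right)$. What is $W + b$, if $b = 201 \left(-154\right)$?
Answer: $531062$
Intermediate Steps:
$b = -30954$
$W = 562016$ ($W = -1490300 + 2052316 = 562016$)
$W + b = 562016 - 30954 = 531062$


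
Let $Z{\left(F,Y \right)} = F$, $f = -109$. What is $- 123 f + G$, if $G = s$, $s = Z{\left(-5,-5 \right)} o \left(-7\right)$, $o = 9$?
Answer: $13722$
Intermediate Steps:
$s = 315$ ($s = \left(-5\right) 9 \left(-7\right) = \left(-45\right) \left(-7\right) = 315$)
$G = 315$
$- 123 f + G = \left(-123\right) \left(-109\right) + 315 = 13407 + 315 = 13722$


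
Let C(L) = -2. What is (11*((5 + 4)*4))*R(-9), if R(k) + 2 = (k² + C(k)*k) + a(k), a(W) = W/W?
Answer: 38808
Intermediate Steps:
a(W) = 1
R(k) = -1 + k² - 2*k (R(k) = -2 + ((k² - 2*k) + 1) = -2 + (1 + k² - 2*k) = -1 + k² - 2*k)
(11*((5 + 4)*4))*R(-9) = (11*((5 + 4)*4))*(-1 + (-9)² - 2*(-9)) = (11*(9*4))*(-1 + 81 + 18) = (11*36)*98 = 396*98 = 38808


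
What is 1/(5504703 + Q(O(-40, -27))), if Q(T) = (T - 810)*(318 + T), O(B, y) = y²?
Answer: 1/5419896 ≈ 1.8451e-7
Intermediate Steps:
Q(T) = (-810 + T)*(318 + T)
1/(5504703 + Q(O(-40, -27))) = 1/(5504703 + (-257580 + ((-27)²)² - 492*(-27)²)) = 1/(5504703 + (-257580 + 729² - 492*729)) = 1/(5504703 + (-257580 + 531441 - 358668)) = 1/(5504703 - 84807) = 1/5419896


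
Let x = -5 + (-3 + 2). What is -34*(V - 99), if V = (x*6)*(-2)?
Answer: 918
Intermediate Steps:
x = -6 (x = -5 - 1 = -6)
V = 72 (V = -6*6*(-2) = -36*(-2) = 72)
-34*(V - 99) = -34*(72 - 99) = -34*(-27) = 918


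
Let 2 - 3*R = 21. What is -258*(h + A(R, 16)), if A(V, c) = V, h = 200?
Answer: -49966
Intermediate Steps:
R = -19/3 (R = 2/3 - 1/3*21 = 2/3 - 7 = -19/3 ≈ -6.3333)
-258*(h + A(R, 16)) = -258*(200 - 19/3) = -258*581/3 = -49966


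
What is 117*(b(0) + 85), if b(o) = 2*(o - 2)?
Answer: 9477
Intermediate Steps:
b(o) = -4 + 2*o (b(o) = 2*(-2 + o) = -4 + 2*o)
117*(b(0) + 85) = 117*((-4 + 2*0) + 85) = 117*((-4 + 0) + 85) = 117*(-4 + 85) = 117*81 = 9477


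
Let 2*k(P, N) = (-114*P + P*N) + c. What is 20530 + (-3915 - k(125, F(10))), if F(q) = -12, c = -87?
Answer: 49067/2 ≈ 24534.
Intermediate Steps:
k(P, N) = -87/2 - 57*P + N*P/2 (k(P, N) = ((-114*P + P*N) - 87)/2 = ((-114*P + N*P) - 87)/2 = (-87 - 114*P + N*P)/2 = -87/2 - 57*P + N*P/2)
20530 + (-3915 - k(125, F(10))) = 20530 + (-3915 - (-87/2 - 57*125 + (½)*(-12)*125)) = 20530 + (-3915 - (-87/2 - 7125 - 750)) = 20530 + (-3915 - 1*(-15837/2)) = 20530 + (-3915 + 15837/2) = 20530 + 8007/2 = 49067/2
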